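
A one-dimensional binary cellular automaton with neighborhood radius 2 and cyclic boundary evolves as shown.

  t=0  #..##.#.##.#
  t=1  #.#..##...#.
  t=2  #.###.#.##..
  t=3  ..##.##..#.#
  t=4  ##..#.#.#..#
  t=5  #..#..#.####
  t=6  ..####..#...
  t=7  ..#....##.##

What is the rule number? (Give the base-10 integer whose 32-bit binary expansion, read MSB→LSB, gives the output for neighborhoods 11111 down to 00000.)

  [31] ##### => .  t=5,i=10
  [30] ####. => .  t=5,i=11
  [29] ###.# => .  t=2,i=4
  [28] ###.. => .  t=4,i=1
  [27] ##.## => #  t=0,i=10
  [26] ##.#. => #  t=0,i=5
  [25] ##..# => .  t=0,i=1
  [24] ##... => .  t=1,i=7
  [23] #.### => #  t=2,i=2
  [22] #.##. => .  t=0,i=8
  [21] #.#.# => #  t=0,i=6
  [20] #.#.. => #  t=1,i=2
  [19] #..## => #  t=0,i=2
  [18] #..#. => #  t=2,i=11
  [17] #...# => #  t=1,i=8
  [16] #.... => #  t=6,i=10
  [15] .#### => .  t=5,i=9
  [14] .###. => #  t=2,i=3
  [13] .##.# => .  t=0,i=4
  [12] .##.. => #  t=0,i=0
  [11] .#.## => .  t=0,i=7
  [10] .#.#. => .  t=1,i=1
  [9] .#..# => #  t=1,i=3
  [8] .#... => .  t=6,i=9
  [7] ..### => #  t=4,i=11
  [6] ..##. => .  t=0,i=3
  [5] ..#.# => .  t=1,i=10
  [4] ..#.. => #  t=5,i=3
  [3] ...## => .  t=6,i=1
  [2] ...#. => #  t=1,i=9
  [1] ....# => .  t=6,i=0
  [0] ..... => #  t=6,i=11
  bits 00001100101111110101001010010101 = 213865109

213865109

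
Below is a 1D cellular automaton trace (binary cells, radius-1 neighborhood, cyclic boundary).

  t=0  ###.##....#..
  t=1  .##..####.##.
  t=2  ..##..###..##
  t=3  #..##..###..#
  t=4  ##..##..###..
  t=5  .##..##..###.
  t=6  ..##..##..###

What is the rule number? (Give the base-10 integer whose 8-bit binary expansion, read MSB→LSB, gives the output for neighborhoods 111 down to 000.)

213

  [7] ### => #  t=0,i=1
  [6] ##. => #  t=0,i=2
  [5] #.# => .  t=0,i=3
  [4] #.. => #  t=0,i=6
  [3] .## => .  t=0,i=0
  [2] .#. => #  t=0,i=10
  [1] ..# => .  t=0,i=9
  [0] ... => #  t=0,i=7
  bits 11010101 = 213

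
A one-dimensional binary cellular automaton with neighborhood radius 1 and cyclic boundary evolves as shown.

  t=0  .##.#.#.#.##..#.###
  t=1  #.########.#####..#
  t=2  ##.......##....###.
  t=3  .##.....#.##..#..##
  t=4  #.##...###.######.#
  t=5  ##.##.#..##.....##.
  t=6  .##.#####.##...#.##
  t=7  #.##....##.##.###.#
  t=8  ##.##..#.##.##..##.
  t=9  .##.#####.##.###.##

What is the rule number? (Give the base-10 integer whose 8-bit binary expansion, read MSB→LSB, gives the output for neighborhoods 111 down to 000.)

  ###|.  b7=0 t=0,i=17
  ##.|#  b6=1 t=0,i=2
  #.#|#  b5=1 t=0,i=0
  #..|#  b4=1 t=0,i=12
  .##|.  b3=0 t=0,i=1
  .#.|#  b2=1 t=0,i=4
  ..#|#  b1=1 t=0,i=13
  ...|.  b0=0 t=2,i=3
  bits 01110110 = 118

118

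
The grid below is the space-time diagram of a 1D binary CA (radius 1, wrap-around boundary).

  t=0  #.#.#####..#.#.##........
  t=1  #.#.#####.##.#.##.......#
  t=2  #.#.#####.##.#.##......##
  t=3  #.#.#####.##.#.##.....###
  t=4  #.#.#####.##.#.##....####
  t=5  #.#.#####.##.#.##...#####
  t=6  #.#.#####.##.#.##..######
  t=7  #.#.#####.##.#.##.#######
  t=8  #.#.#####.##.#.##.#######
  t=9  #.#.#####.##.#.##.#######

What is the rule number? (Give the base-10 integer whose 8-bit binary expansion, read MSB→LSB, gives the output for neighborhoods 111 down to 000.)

206

  nb ###: next=#  (t=0,i=5, bit7=1)
  nb ##.: next=#  (t=0,i=8, bit6=1)
  nb #.#: next=.  (t=0,i=1, bit5=0)
  nb #..: next=.  (t=0,i=9, bit4=0)
  nb .##: next=#  (t=0,i=4, bit3=1)
  nb .#.: next=#  (t=0,i=0, bit2=1)
  nb ..#: next=#  (t=0,i=10, bit1=1)
  nb ...: next=.  (t=0,i=18, bit0=0)
  bits 11001110 = 206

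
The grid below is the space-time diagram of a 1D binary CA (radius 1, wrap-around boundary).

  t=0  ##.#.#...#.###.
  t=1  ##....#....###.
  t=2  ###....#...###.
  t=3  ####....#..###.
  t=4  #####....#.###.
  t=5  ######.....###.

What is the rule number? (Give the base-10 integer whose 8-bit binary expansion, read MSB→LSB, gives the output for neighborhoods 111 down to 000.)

216

  nb ###: next=#  (t=0,i=12, bit7=1)
  nb ##.: next=#  (t=0,i=1, bit6=1)
  nb #.#: next=.  (t=0,i=2, bit5=0)
  nb #..: next=#  (t=0,i=6, bit4=1)
  nb .##: next=#  (t=0,i=0, bit3=1)
  nb .#.: next=.  (t=0,i=3, bit2=0)
  nb ..#: next=.  (t=0,i=8, bit1=0)
  nb ...: next=.  (t=0,i=7, bit0=0)
  bits 11011000 = 216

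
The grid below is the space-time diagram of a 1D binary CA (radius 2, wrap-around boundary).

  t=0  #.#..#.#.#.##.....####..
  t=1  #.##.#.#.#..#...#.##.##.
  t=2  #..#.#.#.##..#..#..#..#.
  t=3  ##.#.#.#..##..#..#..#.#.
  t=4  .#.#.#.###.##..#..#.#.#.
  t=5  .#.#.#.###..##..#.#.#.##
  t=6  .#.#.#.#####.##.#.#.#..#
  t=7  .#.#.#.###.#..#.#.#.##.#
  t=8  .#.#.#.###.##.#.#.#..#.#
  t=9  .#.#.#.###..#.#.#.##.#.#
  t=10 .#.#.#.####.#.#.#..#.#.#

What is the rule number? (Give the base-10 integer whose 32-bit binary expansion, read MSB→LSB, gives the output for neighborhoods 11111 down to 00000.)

  [31] ##### => #  t=6,i=9
  [30] ####. => .  t=0,i=20
  [29] ###.# => #  t=4,i=9
  [28] ###.. => #  t=0,i=21
  [27] ##.## => .  t=1,i=20
  [26] ##.#. => .  t=1,i=4
  [25] ##..# => #  t=0,i=22
  [24] ##... => .  t=0,i=13
  [23] #.### => #  t=4,i=7
  [22] #.##. => .  t=0,i=11
  [21] #.#.# => #  t=0,i=7
  [20] #.#.. => #  t=0,i=2
  [19] #..## => #  t=3,i=9
  [18] #..#. => .  t=0,i=4
  [17] #...# => .  t=1,i=14
  [16] #.... => .  t=0,i=14
  [15] .#### => #  t=0,i=19
  [14] .###. => #  t=4,i=8
  [13] .##.# => #  t=1,i=3
  [12] .##.. => #  t=0,i=12
  [11] .#.## => .  t=0,i=10
  [10] .#.#. => .  t=0,i=1
  [9] .#..# => #  t=0,i=3
  [8] .#... => #  t=1,i=13
  [7] ..### => #  t=0,i=18
  [6] ..##. => .  t=3,i=10
  [5] ..#.# => #  t=0,i=0
  [4] ..#.. => .  t=1,i=12
  [3] ...## => .  t=0,i=17
  [2] ...#. => .  t=1,i=15
  [1] ....# => #  t=0,i=16
  [0] ..... => .  t=0,i=15
  bits 10110010101110001111001110100010 = 2998465442

2998465442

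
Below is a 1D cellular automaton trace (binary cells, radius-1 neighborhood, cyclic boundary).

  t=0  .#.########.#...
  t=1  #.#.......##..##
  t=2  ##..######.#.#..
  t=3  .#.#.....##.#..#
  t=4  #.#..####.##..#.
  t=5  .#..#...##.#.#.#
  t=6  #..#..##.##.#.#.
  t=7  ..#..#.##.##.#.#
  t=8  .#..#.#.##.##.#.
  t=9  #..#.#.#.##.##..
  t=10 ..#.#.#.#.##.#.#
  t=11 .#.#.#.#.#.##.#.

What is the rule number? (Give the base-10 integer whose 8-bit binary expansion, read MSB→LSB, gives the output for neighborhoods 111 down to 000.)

99

  nb ###: next=.  (t=0,i=4, bit7=0)
  nb ##.: next=#  (t=0,i=10, bit6=1)
  nb #.#: next=#  (t=0,i=2, bit5=1)
  nb #..: next=.  (t=0,i=13, bit4=0)
  nb .##: next=.  (t=0,i=3, bit3=0)
  nb .#.: next=.  (t=0,i=1, bit2=0)
  nb ..#: next=#  (t=0,i=0, bit1=1)
  nb ...: next=#  (t=0,i=14, bit0=1)
  bits 01100011 = 99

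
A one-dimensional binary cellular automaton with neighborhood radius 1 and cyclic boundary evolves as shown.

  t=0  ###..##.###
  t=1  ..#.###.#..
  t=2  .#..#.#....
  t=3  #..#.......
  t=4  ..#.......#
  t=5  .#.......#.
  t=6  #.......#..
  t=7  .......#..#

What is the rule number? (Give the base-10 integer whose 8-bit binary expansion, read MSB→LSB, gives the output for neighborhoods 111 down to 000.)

74

  nb ###: next=.  (t=0,i=0, bit7=0)
  nb ##.: next=#  (t=0,i=2, bit6=1)
  nb #.#: next=.  (t=0,i=7, bit5=0)
  nb #..: next=.  (t=0,i=3, bit4=0)
  nb .##: next=#  (t=0,i=5, bit3=1)
  nb .#.: next=.  (t=1,i=2, bit2=0)
  nb ..#: next=#  (t=0,i=4, bit1=1)
  nb ...: next=.  (t=1,i=0, bit0=0)
  bits 01001010 = 74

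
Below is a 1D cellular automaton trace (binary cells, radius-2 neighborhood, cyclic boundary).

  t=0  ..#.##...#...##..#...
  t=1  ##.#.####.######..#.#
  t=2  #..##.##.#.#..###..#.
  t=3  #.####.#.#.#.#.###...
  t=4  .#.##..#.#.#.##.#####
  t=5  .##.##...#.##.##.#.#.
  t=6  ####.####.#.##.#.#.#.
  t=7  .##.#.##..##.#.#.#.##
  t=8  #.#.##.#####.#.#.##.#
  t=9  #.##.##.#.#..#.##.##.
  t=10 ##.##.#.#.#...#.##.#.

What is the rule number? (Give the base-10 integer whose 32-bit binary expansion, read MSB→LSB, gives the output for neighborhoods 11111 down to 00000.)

1530591567

  #####|.  b31=0 t=1,i=12
  ####.|#  b30=1 t=1,i=7
  ###.#|.  b29=0 t=1,i=1
  ###..|#  b28=1 t=1,i=15
  ##.##|#  b27=1 t=1,i=9
  ##.#.|.  b26=0 t=1,i=2
  ##..#|#  b25=1 t=0,i=15
  ##...|#  b24=1 t=0,i=6
  #.###|.  b23=0 t=1,i=5
  #.##.|.  b22=0 t=0,i=4
  #.#.#|#  b21=1 t=1,i=3
  #.#..|#  b20=1 t=2,i=0
  #..##|#  b19=1 t=2,i=2
  #..#.|.  b18=0 t=0,i=16
  #...#|#  b17=1 t=0,i=7
  #....|.  b16=0 t=0,i=19
  .####|#  b15=1 t=1,i=6
  .###.|#  b14=1 t=1,i=0
  .##.#|#  b13=1 t=2,i=4
  .##..|#  b12=1 t=0,i=5
  .#.##|#  b11=1 t=0,i=3
  .#.#.|.  b10=0 t=2,i=10
  .#..#|.  b9=0 t=2,i=1
  .#...|#  b8=1 t=0,i=10
  ..###|.  b7=0 t=2,i=14
  ..##.|#  b6=1 t=0,i=13
  ..#.#|.  b5=0 t=0,i=2
  ..#..|.  b4=0 t=0,i=9
  ...##|#  b3=1 t=0,i=12
  ...#.|#  b2=1 t=0,i=1
  ....#|#  b1=1 t=0,i=0
  .....|#  b0=1 t=0,i=20
  bits 01011011001110101111100101001111 = 1530591567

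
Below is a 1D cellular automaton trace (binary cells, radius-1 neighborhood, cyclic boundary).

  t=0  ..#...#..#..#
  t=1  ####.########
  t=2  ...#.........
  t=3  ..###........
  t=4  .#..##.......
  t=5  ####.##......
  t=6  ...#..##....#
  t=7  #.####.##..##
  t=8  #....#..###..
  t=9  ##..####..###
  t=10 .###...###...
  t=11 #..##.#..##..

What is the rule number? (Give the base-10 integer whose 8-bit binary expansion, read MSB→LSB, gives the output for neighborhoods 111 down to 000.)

  nb ###: next=.  (t=1,i=0, bit7=0)
  nb ##.: next=#  (t=1,i=3, bit6=1)
  nb #.#: next=.  (t=1,i=4, bit5=0)
  nb #..: next=#  (t=0,i=0, bit4=1)
  nb .##: next=.  (t=1,i=5, bit3=0)
  nb .#.: next=#  (t=0,i=2, bit2=1)
  nb ..#: next=#  (t=0,i=1, bit1=1)
  nb ...: next=.  (t=0,i=4, bit0=0)
  bits 01010110 = 86

86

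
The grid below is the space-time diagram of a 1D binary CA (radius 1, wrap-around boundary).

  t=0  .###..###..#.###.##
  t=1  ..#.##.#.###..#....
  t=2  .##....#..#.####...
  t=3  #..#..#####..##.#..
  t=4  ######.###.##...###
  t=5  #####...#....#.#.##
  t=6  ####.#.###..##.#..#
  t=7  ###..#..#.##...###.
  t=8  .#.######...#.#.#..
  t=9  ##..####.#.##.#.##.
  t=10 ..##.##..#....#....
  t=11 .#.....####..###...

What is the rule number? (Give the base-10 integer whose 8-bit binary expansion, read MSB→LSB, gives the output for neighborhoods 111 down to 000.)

150

  nb ###: next=#  (t=0,i=2, bit7=1)
  nb ##.: next=.  (t=0,i=3, bit6=0)
  nb #.#: next=.  (t=0,i=0, bit5=0)
  nb #..: next=#  (t=0,i=4, bit4=1)
  nb .##: next=.  (t=0,i=1, bit3=0)
  nb .#.: next=#  (t=0,i=11, bit2=1)
  nb ..#: next=#  (t=0,i=5, bit1=1)
  nb ...: next=.  (t=1,i=0, bit0=0)
  bits 10010110 = 150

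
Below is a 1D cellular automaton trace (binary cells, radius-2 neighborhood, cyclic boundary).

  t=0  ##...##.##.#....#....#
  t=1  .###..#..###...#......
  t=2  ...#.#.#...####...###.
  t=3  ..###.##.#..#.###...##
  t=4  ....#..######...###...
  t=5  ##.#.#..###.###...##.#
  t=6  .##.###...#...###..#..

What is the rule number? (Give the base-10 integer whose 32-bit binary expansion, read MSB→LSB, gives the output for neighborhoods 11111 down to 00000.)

  nb #####: next=#  (t=4,i=9, bit31=1)
  nb ####.: next=.  (t=2,i=13, bit30=0)
  nb ###.#: next=#  (t=3,i=4, bit29=1)
  nb ###..: next=#  (t=0,i=1, bit28=1)
  nb ##.##: next=.  (t=0,i=7, bit27=0)
  nb ##.#.: next=#  (t=0,i=10, bit26=1)
  nb ##..#: next=.  (t=1,i=4, bit25=0)
  nb ##...: next=#  (t=0,i=2, bit24=1)
  nb #.###: next=.  (t=3,i=14, bit23=0)
  nb #.##.: next=.  (t=0,i=8, bit22=0)
  nb #.#.#: next=.  (t=2,i=5, bit21=0)
  nb #.#..: next=#  (t=0,i=11, bit20=1)
  nb #..##: next=.  (t=1,i=8, bit19=0)
  nb #..#.: next=#  (t=1,i=5, bit18=1)
  nb #...#: next=#  (t=0,i=3, bit17=1)
  nb #....: next=.  (t=0,i=13, bit16=0)
  nb .####: next=#  (t=2,i=12, bit15=1)
  nb .###.: next=.  (t=0,i=0, bit14=0)
  nb .##.#: next=#  (t=0,i=6, bit13=1)
  nb .##..: next=.  (t=3,i=21, bit12=0)
  nb .#.##: next=.  (t=3,i=13, bit11=0)
  nb .#.#.: next=#  (t=2,i=4, bit10=1)
  nb .#..#: next=#  (t=1,i=7, bit9=1)
  nb .#...: next=.  (t=0,i=12, bit8=0)
  nb ..###: next=.  (t=0,i=21, bit7=0)
  nb ..##.: next=.  (t=0,i=5, bit6=0)
  nb ..#.#: next=#  (t=2,i=3, bit5=1)
  nb ..#..: next=.  (t=0,i=16, bit4=0)
  nb ...##: next=.  (t=0,i=4, bit3=0)
  nb ...#.: next=#  (t=0,i=15, bit2=1)
  nb ....#: next=.  (t=0,i=14, bit1=0)
  nb .....: next=#  (t=1,i=18, bit0=1)
  bits 10110101000101101010011000100101 = 3038160421

3038160421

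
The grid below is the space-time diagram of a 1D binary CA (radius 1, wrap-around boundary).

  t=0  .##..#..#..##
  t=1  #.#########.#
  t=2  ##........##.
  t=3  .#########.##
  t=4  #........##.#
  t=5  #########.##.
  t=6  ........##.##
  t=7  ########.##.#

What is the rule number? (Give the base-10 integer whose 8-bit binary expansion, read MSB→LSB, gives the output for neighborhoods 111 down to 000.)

119

  [7] ### => .  t=1,i=3
  [6] ##. => #  t=0,i=2
  [5] #.# => #  t=0,i=0
  [4] #.. => #  t=0,i=3
  [3] .## => .  t=0,i=1
  [2] .#. => #  t=0,i=5
  [1] ..# => #  t=0,i=4
  [0] ... => #  t=2,i=3
  bits 01110111 = 119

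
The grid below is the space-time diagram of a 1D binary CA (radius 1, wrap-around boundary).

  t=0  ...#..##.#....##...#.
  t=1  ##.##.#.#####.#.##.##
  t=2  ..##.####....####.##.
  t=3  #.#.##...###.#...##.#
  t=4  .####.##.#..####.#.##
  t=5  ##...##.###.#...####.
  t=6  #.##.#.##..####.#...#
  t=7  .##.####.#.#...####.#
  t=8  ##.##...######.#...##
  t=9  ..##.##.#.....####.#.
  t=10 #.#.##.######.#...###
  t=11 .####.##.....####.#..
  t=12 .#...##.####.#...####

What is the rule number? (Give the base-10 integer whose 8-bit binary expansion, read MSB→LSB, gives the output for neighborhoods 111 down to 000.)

  [7] ### => .  t=1,i=0
  [6] ##. => .  t=0,i=7
  [5] #.# => #  t=0,i=8
  [4] #.. => #  t=0,i=4
  [3] .## => #  t=0,i=6
  [2] .#. => #  t=0,i=3
  [1] ..# => .  t=0,i=2
  [0] ... => #  t=0,i=0
  bits 00111101 = 61

61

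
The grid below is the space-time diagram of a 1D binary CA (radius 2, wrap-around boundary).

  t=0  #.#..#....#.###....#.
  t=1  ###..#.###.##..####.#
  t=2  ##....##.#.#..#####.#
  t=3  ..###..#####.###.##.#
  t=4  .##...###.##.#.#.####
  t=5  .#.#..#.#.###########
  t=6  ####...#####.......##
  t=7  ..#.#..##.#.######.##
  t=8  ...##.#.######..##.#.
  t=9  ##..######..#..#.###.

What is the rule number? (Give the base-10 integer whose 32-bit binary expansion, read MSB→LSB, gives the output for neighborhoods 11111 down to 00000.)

  nb #####: next=.  (t=2,i=16, bit31=0)
  nb ####.: next=#  (t=1,i=1, bit30=1)
  nb ###.#: next=#  (t=1,i=9, bit29=1)
  nb ###..: next=.  (t=0,i=14, bit28=0)
  nb ##.##: next=.  (t=1,i=10, bit27=0)
  nb ##.#.: next=#  (t=2,i=8, bit26=1)
  nb ##..#: next=.  (t=1,i=3, bit25=0)
  nb ##...: next=#  (t=0,i=15, bit24=1)
  nb #.###: next=#  (t=0,i=12, bit23=1)
  nb #.##.: next=#  (t=1,i=11, bit22=1)
  nb #.#.#: next=#  (t=0,i=0, bit21=1)
  nb #.#..: next=#  (t=0,i=2, bit20=1)
  nb #..##: next=#  (t=1,i=14, bit19=1)
  nb #..#.: next=.  (t=0,i=4, bit18=0)
  nb #...#: next=.  (t=4,i=4, bit17=0)
  nb #....: next=#  (t=0,i=7, bit16=1)
  nb .####: next=#  (t=1,i=0, bit15=1)
  nb .###.: next=.  (t=0,i=13, bit14=0)
  nb .##.#: next=#  (t=2,i=7, bit13=1)
  nb .##..: next=.  (t=1,i=12, bit12=0)
  nb .#.##: next=#  (t=0,i=11, bit11=1)
  nb .#.#.: next=#  (t=0,i=1, bit10=1)
  nb .#..#: next=.  (t=0,i=3, bit9=0)
  nb .#...: next=.  (t=0,i=6, bit8=0)
  nb ..###: next=#  (t=1,i=15, bit7=1)
  nb ..##.: next=.  (t=2,i=6, bit6=0)
  nb ..#.#: next=.  (t=0,i=10, bit5=0)
  nb ..#..: next=#  (t=0,i=5, bit4=1)
  nb ...##: next=.  (t=2,i=5, bit3=0)
  nb ...#.: next=#  (t=0,i=9, bit2=1)
  nb ....#: next=#  (t=0,i=8, bit1=1)
  nb .....: next=#  (t=6,i=14, bit0=1)
  bits 01100101111110011010110010010111 = 1710861463

1710861463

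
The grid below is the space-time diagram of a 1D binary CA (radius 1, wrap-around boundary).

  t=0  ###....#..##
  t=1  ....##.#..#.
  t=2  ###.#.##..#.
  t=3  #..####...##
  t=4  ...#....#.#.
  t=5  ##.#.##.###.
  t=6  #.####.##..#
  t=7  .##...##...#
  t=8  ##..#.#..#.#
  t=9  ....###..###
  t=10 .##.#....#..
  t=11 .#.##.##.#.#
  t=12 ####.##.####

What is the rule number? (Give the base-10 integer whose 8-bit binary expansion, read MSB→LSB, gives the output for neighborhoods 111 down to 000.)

45

  nb ###: next=.  (t=0,i=0, bit7=0)
  nb ##.: next=.  (t=0,i=2, bit6=0)
  nb #.#: next=#  (t=1,i=6, bit5=1)
  nb #..: next=.  (t=0,i=3, bit4=0)
  nb .##: next=#  (t=0,i=10, bit3=1)
  nb .#.: next=#  (t=0,i=7, bit2=1)
  nb ..#: next=.  (t=0,i=6, bit1=0)
  nb ...: next=#  (t=0,i=4, bit0=1)
  bits 00101101 = 45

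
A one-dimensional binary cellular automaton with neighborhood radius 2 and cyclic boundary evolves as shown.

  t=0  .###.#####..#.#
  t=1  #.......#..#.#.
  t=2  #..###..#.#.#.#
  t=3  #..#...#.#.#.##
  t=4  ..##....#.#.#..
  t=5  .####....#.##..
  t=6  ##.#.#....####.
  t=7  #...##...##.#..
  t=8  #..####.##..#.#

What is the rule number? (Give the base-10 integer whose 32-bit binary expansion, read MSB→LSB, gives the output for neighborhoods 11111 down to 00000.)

  ##### -> .   bit 31 = 0  t=0,i=7
  ####. -> #   bit 30 = 1  t=0,i=8
  ###.# -> .   bit 29 = 0  t=0,i=3
  ###.. -> .   bit 28 = 0  t=0,i=9
  ##.## -> .   bit 27 = 0  t=0,i=4
  ##.#. -> .   bit 26 = 0  t=6,i=2
  ##..# -> .   bit 25 = 0  t=0,i=10
  ##... -> #   bit 24 = 1  t=4,i=4
  #.### -> .   bit 23 = 0  t=0,i=1
  #.##. -> #   bit 22 = 1  t=2,i=14
  #.#.# -> .   bit 21 = 0  t=0,i=14
  #.#.. -> #   bit 20 = 1  t=1,i=0
  #..## -> .   bit 19 = 0  t=2,i=2
  #..#. -> #   bit 18 = 1  t=0,i=11
  #...# -> .   bit 17 = 0  t=3,i=5
  #.... -> .   bit 16 = 0  t=1,i=2
  .#### -> .   bit 15 = 0  t=0,i=6
  .###. -> .   bit 14 = 0  t=0,i=2
  .##.# -> .   bit 13 = 0  t=6,i=1
  .##.. -> #   bit 12 = 1  t=2,i=0
  .#.## -> #   bit 11 = 1  t=0,i=0
  .#.#. -> #   bit 10 = 1  t=0,i=13
  .#..# -> .   bit 9 = 0  t=1,i=9
  .#... -> .   bit 8 = 0  t=1,i=1
  ..### -> #   bit 7 = 1  t=2,i=3
  ..##. -> #   bit 6 = 1  t=4,i=2
  ..#.# -> .   bit 5 = 0  t=0,i=12
  ..#.. -> #   bit 4 = 1  t=1,i=8
  ...## -> #   bit 3 = 1  t=4,i=1
  ...#. -> .   bit 2 = 0  t=1,i=7
  ....# -> .   bit 1 = 0  t=1,i=6
  ..... -> #   bit 0 = 1  t=1,i=3
  bits 01000001010101000001110011011001 = 1096031449

1096031449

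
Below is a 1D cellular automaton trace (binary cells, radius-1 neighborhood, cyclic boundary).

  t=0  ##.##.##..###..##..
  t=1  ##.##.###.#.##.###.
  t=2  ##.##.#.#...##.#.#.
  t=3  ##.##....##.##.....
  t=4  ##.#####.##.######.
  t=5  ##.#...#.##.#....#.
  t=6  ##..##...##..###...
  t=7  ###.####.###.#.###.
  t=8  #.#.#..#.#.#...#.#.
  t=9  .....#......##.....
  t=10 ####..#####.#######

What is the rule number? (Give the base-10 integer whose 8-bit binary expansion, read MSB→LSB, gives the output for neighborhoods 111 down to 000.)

89

  ### -> .   bit 7 = 0  t=0,i=11
  ##. -> #   bit 6 = 1  t=0,i=1
  #.# -> .   bit 5 = 0  t=0,i=2
  #.. -> #   bit 4 = 1  t=0,i=8
  .## -> #   bit 3 = 1  t=0,i=0
  .#. -> .   bit 2 = 0  t=1,i=10
  ..# -> .   bit 1 = 0  t=0,i=9
  ... -> #   bit 0 = 1  t=2,i=10
  bits 01011001 = 89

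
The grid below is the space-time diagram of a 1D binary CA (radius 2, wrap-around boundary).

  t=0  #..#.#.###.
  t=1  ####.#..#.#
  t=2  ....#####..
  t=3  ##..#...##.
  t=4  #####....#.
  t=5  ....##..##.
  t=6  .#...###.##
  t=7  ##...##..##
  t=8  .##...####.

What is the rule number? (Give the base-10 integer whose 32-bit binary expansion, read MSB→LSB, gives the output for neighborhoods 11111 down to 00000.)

  ##### -> .   bit 31 = 0  t=1,i=1
  ####. -> .   bit 30 = 0  t=1,i=2
  ###.# -> .   bit 29 = 0  t=0,i=9
  ###.. -> #   bit 28 = 1  t=2,i=8
  ##.## -> .   bit 27 = 0  t=3,i=10
  ##.#. -> #   bit 26 = 1  t=0,i=10
  ##..# -> #   bit 25 = 1  t=3,i=2
  ##... -> #   bit 24 = 1  t=2,i=9
  #.### -> .   bit 23 = 0  t=0,i=7
  #.##. -> #   bit 22 = 1  t=3,i=0
  #.#.# -> #   bit 21 = 1  t=0,i=5
  #.#.. -> #   bit 20 = 1  t=0,i=0
  #..## -> #   bit 19 = 1  t=5,i=7
  #..#. -> #   bit 18 = 1  t=0,i=2
  #...# -> .   bit 17 = 0  t=3,i=6
  #.... -> .   bit 16 = 0  t=2,i=10
  .#### -> .   bit 15 = 0  t=1,i=0
  .###. -> #   bit 14 = 1  t=0,i=8
  .##.# -> #   bit 13 = 1  t=3,i=9
  .##.. -> #   bit 12 = 1  t=3,i=1
  .#.## -> .   bit 11 = 0  t=0,i=6
  .#.#. -> .   bit 10 = 0  t=0,i=4
  .#..# -> #   bit 9 = 1  t=0,i=1
  .#... -> .   bit 8 = 0  t=3,i=5
  ..### -> #   bit 7 = 1  t=2,i=4
  ..##. -> .   bit 6 = 0  t=3,i=8
  ..#.# -> #   bit 5 = 1  t=0,i=3
  ..#.. -> #   bit 4 = 1  t=3,i=4
  ...## -> .   bit 3 = 0  t=2,i=3
  ...#. -> #   bit 2 = 1  t=4,i=8
  ....# -> .   bit 1 = 0  t=2,i=2
  ..... -> #   bit 0 = 1  t=2,i=0
  bits 00010111011111000111001010110101 = 394031797

394031797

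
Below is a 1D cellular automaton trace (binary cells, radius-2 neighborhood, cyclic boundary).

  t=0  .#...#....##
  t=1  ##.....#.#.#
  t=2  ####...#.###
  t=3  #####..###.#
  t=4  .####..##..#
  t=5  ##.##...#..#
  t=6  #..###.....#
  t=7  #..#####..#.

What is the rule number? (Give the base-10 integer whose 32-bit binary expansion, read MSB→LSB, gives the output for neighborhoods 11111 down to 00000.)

  [31] ##### => #  t=2,i=0
  [30] ####. => #  t=2,i=2
  [29] ###.# => .  t=3,i=9
  [28] ###.. => #  t=1,i=1
  [27] ##.## => .  t=3,i=10
  [26] ##.#. => #  t=0,i=0
  [25] ##..# => .  t=3,i=5
  [24] ##... => #  t=1,i=2
  [23] #.### => #  t=1,i=11
  [22] #.##. => #  t=5,i=3
  [21] #.#.# => #  t=1,i=9
  [20] #.#.. => #  t=0,i=1
  [19] #..## => .  t=3,i=6
  [18] #..#. => .  t=4,i=10
  [17] #...# => .  t=0,i=3
  [16] #.... => #  t=0,i=7
  [15] .#### => .  t=2,i=10
  [14] .###. => #  t=1,i=0
  [13] .##.# => #  t=0,i=11
  [12] .##.. => #  t=4,i=8
  [11] .#.## => #  t=1,i=10
  [10] .#.#. => .  t=1,i=8
  [9] .#..# => .  t=5,i=9
  [8] .#... => .  t=0,i=2
  [7] ..### => #  t=3,i=7
  [6] ..##. => .  t=0,i=10
  [5] ..#.# => #  t=1,i=7
  [4] ..#.. => .  t=0,i=5
  [3] ...## => #  t=0,i=9
  [2] ...#. => .  t=0,i=4
  [1] ....# => .  t=0,i=8
  [0] ..... => .  t=1,i=4
  bits 11010101111100010111100010101000 = 3589372072

3589372072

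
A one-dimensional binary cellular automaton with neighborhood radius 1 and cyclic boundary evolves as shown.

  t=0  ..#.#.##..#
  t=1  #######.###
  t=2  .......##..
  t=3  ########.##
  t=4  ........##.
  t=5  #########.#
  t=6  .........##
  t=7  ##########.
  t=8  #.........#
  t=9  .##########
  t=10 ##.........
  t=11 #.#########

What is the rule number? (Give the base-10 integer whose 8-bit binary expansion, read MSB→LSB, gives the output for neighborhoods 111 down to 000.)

  ###|.  b7=0 t=1,i=0
  ##.|.  b6=0 t=0,i=7
  #.#|#  b5=1 t=0,i=3
  #..|#  b4=1 t=0,i=0
  .##|#  b3=1 t=0,i=6
  .#.|#  b2=1 t=0,i=2
  ..#|#  b1=1 t=0,i=1
  ...|#  b0=1 t=2,i=0
  bits 00111111 = 63

63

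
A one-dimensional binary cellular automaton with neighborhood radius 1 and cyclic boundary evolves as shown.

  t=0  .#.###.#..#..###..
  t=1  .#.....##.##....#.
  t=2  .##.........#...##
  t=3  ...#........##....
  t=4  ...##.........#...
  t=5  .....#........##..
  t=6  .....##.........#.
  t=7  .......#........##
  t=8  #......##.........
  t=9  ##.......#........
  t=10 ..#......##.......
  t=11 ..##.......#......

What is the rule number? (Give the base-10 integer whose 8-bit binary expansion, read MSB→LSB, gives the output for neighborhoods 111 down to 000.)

  nb ###: next=.  (t=0,i=4, bit7=0)
  nb ##.: next=.  (t=0,i=5, bit6=0)
  nb #.#: next=.  (t=0,i=2, bit5=0)
  nb #..: next=#  (t=0,i=8, bit4=1)
  nb .##: next=.  (t=0,i=3, bit3=0)
  nb .#.: next=#  (t=0,i=1, bit2=1)
  nb ..#: next=.  (t=0,i=0, bit1=0)
  nb ...: next=.  (t=0,i=17, bit0=0)
  bits 00010100 = 20

20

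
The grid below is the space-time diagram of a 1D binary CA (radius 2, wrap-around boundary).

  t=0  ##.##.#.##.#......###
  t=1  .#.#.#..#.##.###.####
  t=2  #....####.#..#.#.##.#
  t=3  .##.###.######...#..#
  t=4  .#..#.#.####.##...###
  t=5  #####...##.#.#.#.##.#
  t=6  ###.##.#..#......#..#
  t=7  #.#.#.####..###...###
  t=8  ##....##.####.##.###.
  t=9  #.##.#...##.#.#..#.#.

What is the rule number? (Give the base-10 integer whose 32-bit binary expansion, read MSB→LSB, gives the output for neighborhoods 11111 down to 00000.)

  [31] ##### => #  t=0,i=20
  [30] ####. => .  t=0,i=0
  [29] ###.# => #  t=0,i=1
  [28] ###.. => #  t=3,i=13
  [27] ##.## => .  t=0,i=2
  [26] ##.#. => #  t=0,i=5
  [25] ##..# => #  t=7,i=10
  [24] ##... => #  t=2,i=1
  [23] #.### => #  t=1,i=13
  [22] #.##. => #  t=0,i=3
  [21] #.#.# => .  t=0,i=6
  [20] #.#.. => #  t=0,i=11
  [19] #..## => #  t=6,i=19
  [18] #..#. => #  t=1,i=7
  [17] #...# => .  t=3,i=15
  [16] #.... => #  t=0,i=13
  [15] .#### => #  t=0,i=19
  [14] .###. => .  t=1,i=14
  [13] .##.# => .  t=0,i=4
  [12] .##.. => .  t=2,i=0
  [11] .#.## => .  t=0,i=7
  [10] .#.#. => .  t=1,i=2
  [9] .#..# => #  t=1,i=6
  [8] .#... => .  t=0,i=12
  [7] ..### => #  t=0,i=18
  [6] ..##. => .  t=5,i=8
  [5] ..#.# => #  t=1,i=8
  [4] ..#.. => .  t=3,i=17
  [3] ...## => #  t=0,i=17
  [2] ...#. => .  t=3,i=16
  [1] ....# => .  t=0,i=16
  [0] ..... => #  t=0,i=14
  bits 10110111110111011000001010101001 = 3084747433

3084747433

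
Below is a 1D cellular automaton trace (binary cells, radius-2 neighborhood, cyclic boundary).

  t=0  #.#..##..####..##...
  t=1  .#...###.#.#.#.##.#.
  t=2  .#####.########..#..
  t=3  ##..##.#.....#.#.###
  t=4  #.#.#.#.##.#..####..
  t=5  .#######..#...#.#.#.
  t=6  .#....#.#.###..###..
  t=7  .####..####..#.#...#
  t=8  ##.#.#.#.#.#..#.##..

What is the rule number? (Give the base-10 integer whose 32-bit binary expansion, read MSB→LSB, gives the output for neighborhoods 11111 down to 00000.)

1721966042

  [31] ##### => .  t=2,i=3
  [30] ####. => #  t=0,i=11
  [29] ###.# => #  t=1,i=7
  [28] ###.. => .  t=0,i=12
  [27] ##.## => .  t=2,i=6
  [26] ##.#. => #  t=1,i=8
  [25] ##..# => #  t=0,i=7
  [24] ##... => .  t=0,i=17
  [23] #.### => #  t=2,i=7
  [22] #.##. => .  t=1,i=15
  [21] #.#.# => #  t=1,i=9
  [20] #.#.. => .  t=0,i=2
  [19] #..## => .  t=0,i=4
  [18] #..#. => .  t=1,i=0
  [17] #...# => #  t=0,i=18
  [16] #.... => #  t=3,i=9
  [15] .#### => .  t=0,i=10
  [14] .###. => .  t=1,i=6
  [13] .##.# => .  t=1,i=16
  [12] .##.. => #  t=0,i=6
  [11] .#.## => #  t=1,i=14
  [10] .#.#. => #  t=0,i=1
  [9] .#..# => .  t=0,i=3
  [8] .#... => #  t=1,i=2
  [7] ..### => #  t=0,i=9
  [6] ..##. => #  t=0,i=5
  [5] ..#.# => .  t=0,i=0
  [4] ..#.. => #  t=1,i=1
  [3] ...## => #  t=1,i=4
  [2] ...#. => .  t=0,i=19
  [1] ....# => #  t=3,i=11
  [0] ..... => .  t=3,i=10
  bits 01100110101000110001110111011010 = 1721966042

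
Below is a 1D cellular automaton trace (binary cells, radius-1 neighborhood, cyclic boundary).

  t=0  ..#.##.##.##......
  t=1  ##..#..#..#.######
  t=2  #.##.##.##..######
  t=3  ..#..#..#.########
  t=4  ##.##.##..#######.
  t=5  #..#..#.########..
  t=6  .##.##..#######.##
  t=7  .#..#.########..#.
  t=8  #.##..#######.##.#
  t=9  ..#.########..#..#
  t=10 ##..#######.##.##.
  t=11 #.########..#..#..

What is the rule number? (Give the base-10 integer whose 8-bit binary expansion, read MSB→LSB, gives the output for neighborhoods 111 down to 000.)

  nb ###: next=#  (t=1,i=0, bit7=1)
  nb ##.: next=.  (t=0,i=5, bit6=0)
  nb #.#: next=.  (t=0,i=3, bit5=0)
  nb #..: next=#  (t=0,i=12, bit4=1)
  nb .##: next=#  (t=0,i=4, bit3=1)
  nb .#.: next=.  (t=0,i=2, bit2=0)
  nb ..#: next=#  (t=0,i=1, bit1=1)
  nb ...: next=#  (t=0,i=0, bit0=1)
  bits 10011011 = 155

155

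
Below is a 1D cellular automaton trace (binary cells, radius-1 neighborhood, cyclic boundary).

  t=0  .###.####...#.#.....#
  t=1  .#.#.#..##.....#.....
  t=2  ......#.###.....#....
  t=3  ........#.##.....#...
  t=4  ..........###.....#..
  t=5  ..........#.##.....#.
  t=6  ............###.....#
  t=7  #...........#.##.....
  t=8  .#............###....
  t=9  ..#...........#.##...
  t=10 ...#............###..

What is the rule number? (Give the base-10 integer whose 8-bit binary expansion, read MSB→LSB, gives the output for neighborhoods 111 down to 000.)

  ### -> .   bit 7 = 0  t=0,i=2
  ##. -> #   bit 6 = 1  t=0,i=3
  #.# -> .   bit 5 = 0  t=0,i=0
  #.. -> #   bit 4 = 1  t=0,i=9
  .## -> #   bit 3 = 1  t=0,i=1
  .#. -> .   bit 2 = 0  t=0,i=12
  ..# -> .   bit 1 = 0  t=0,i=11
  ... -> .   bit 0 = 0  t=0,i=10
  bits 01011000 = 88

88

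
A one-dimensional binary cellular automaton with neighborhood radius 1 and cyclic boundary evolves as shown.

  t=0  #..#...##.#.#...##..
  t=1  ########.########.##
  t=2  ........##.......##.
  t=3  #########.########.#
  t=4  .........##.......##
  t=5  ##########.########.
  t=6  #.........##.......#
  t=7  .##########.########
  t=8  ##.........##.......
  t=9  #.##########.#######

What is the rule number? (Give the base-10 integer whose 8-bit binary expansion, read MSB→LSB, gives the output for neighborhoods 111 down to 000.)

  nb ###: next=.  (t=1,i=0, bit7=0)
  nb ##.: next=.  (t=0,i=8, bit6=0)
  nb #.#: next=#  (t=0,i=9, bit5=1)
  nb #..: next=#  (t=0,i=1, bit4=1)
  nb .##: next=#  (t=0,i=7, bit3=1)
  nb .#.: next=#  (t=0,i=0, bit2=1)
  nb ..#: next=#  (t=0,i=2, bit1=1)
  nb ...: next=#  (t=0,i=5, bit0=1)
  bits 00111111 = 63

63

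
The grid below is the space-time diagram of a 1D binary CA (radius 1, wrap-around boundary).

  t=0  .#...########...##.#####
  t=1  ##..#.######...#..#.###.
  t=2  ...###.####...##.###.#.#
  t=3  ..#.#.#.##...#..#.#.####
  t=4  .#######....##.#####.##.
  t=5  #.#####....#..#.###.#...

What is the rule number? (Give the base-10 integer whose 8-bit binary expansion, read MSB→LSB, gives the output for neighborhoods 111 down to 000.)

  nb ###: next=#  (t=0,i=6, bit7=1)
  nb ##.: next=.  (t=0,i=12, bit6=0)
  nb #.#: next=#  (t=0,i=0, bit5=1)
  nb #..: next=.  (t=0,i=2, bit4=0)
  nb .##: next=.  (t=0,i=5, bit3=0)
  nb .#.: next=#  (t=0,i=1, bit2=1)
  nb ..#: next=#  (t=0,i=4, bit1=1)
  nb ...: next=.  (t=0,i=3, bit0=0)
  bits 10100110 = 166

166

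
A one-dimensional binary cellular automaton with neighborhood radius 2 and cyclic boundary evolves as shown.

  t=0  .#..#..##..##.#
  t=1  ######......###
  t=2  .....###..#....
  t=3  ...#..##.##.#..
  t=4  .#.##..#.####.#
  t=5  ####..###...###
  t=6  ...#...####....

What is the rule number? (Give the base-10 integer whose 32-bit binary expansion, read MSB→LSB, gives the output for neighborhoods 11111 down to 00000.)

  nb #####: next=.  (t=1,i=0, bit31=0)
  nb ####.: next=.  (t=1,i=4, bit30=0)
  nb ###.#: next=#  (t=4,i=12, bit29=1)
  nb ###..: next=#  (t=1,i=5, bit28=1)
  nb ##.##: next=.  (t=3,i=8, bit27=0)
  nb ##.#.: next=#  (t=0,i=13, bit26=1)
  nb ##..#: next=.  (t=0,i=9, bit25=0)
  nb ##...: next=#  (t=1,i=6, bit24=1)
  nb #.###: next=.  (t=4,i=9, bit23=0)
  nb #.##.: next=#  (t=3,i=9, bit22=1)
  nb #.#.#: next=#  (t=0,i=14, bit21=1)
  nb #.#..: next=#  (t=0,i=1, bit20=1)
  nb #..##: next=.  (t=0,i=6, bit19=0)
  nb #..#.: next=#  (t=0,i=3, bit18=1)
  nb #...#: next=#  (t=5,i=10, bit17=1)
  nb #....: next=#  (t=1,i=7, bit16=1)
  nb .####: next=.  (t=1,i=13, bit15=0)
  nb .###.: next=#  (t=2,i=6, bit14=1)
  nb .##.#: next=#  (t=0,i=12, bit13=1)
  nb .##..: next=.  (t=0,i=8, bit12=0)
  nb .#.##: next=#  (t=4,i=2, bit11=1)
  nb .#.#.: next=#  (t=0,i=0, bit10=1)
  nb .#..#: next=#  (t=0,i=2, bit9=1)
  nb .#...: next=.  (t=2,i=11, bit8=0)
  nb ..###: next=.  (t=1,i=12, bit7=0)
  nb ..##.: next=.  (t=0,i=7, bit6=0)
  nb ..#.#: next=#  (t=4,i=7, bit5=1)
  nb ..#..: next=#  (t=0,i=4, bit4=1)
  nb ...##: next=.  (t=1,i=11, bit3=0)
  nb ...#.: next=.  (t=3,i=2, bit2=0)
  nb ....#: next=#  (t=1,i=10, bit1=1)
  nb .....: next=.  (t=1,i=8, bit0=0)
  bits 00110101011101110110111000110010 = 897019442

897019442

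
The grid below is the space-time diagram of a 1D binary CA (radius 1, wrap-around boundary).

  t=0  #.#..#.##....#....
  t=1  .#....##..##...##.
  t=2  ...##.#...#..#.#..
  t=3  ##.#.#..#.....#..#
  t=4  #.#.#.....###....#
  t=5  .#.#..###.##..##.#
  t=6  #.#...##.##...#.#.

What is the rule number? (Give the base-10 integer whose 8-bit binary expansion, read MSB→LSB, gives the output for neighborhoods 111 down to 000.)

  ### -> #   bit 7 = 1  t=3,i=0
  ##. -> .   bit 6 = 0  t=0,i=8
  #.# -> #   bit 5 = 1  t=0,i=1
  #.. -> .   bit 4 = 0  t=0,i=3
  .## -> #   bit 3 = 1  t=0,i=7
  .#. -> .   bit 2 = 0  t=0,i=0
  ..# -> .   bit 1 = 0  t=0,i=4
  ... -> #   bit 0 = 1  t=0,i=10
  bits 10101001 = 169

169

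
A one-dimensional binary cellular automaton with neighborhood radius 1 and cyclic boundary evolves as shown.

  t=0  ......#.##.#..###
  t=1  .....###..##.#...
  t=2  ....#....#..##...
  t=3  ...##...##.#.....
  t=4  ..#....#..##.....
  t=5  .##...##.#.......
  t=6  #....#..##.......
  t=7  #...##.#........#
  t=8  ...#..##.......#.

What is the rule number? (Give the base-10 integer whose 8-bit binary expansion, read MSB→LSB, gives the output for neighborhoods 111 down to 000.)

  [7] ### => .  t=0,i=15
  [6] ##. => .  t=0,i=9
  [5] #.# => #  t=0,i=7
  [4] #.. => .  t=0,i=0
  [3] .## => .  t=0,i=8
  [2] .#. => #  t=0,i=6
  [1] ..# => #  t=0,i=5
  [0] ... => .  t=0,i=1
  bits 00100110 = 38

38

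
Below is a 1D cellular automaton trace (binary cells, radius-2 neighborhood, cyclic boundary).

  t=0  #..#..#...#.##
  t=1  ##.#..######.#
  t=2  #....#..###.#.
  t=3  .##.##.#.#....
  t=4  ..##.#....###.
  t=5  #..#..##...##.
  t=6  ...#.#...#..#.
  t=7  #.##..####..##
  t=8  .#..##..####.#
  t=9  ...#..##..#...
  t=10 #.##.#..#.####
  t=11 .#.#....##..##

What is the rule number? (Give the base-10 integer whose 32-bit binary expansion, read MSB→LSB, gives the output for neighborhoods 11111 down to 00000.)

3658180917

  nb #####: next=#  (t=1,i=8, bit31=1)
  nb ####.: next=#  (t=1,i=10, bit30=1)
  nb ###.#: next=.  (t=1,i=1, bit29=0)
  nb ###..: next=#  (t=0,i=0, bit28=1)
  nb ##.##: next=#  (t=1,i=12, bit27=1)
  nb ##.#.: next=.  (t=1,i=2, bit26=0)
  nb ##..#: next=#  (t=0,i=1, bit25=1)
  nb ##...: next=.  (t=4,i=13, bit24=0)
  nb #.###: next=.  (t=0,i=12, bit23=0)
  nb #.##.: next=.  (t=3,i=4, bit22=0)
  nb #.#.#: next=.  (t=2,i=12, bit21=0)
  nb #.#..: next=.  (t=1,i=3, bit20=0)
  nb #..##: next=#  (t=1,i=5, bit19=1)
  nb #..#.: next=.  (t=0,i=2, bit18=0)
  nb #...#: next=#  (t=0,i=8, bit17=1)
  nb #....: next=#  (t=2,i=2, bit16=1)
  nb .####: next=.  (t=1,i=7, bit15=0)
  nb .###.: next=#  (t=0,i=13, bit14=1)
  nb .##.#: next=#  (t=3,i=2, bit13=1)
  nb .##..: next=.  (t=5,i=7, bit12=0)
  nb .#.##: next=#  (t=0,i=11, bit11=1)
  nb .#.#.: next=.  (t=2,i=13, bit10=0)
  nb .#..#: next=.  (t=0,i=4, bit9=0)
  nb .#...: next=#  (t=0,i=7, bit8=1)
  nb ..###: next=.  (t=1,i=6, bit7=0)
  nb ..##.: next=.  (t=3,i=1, bit6=0)
  nb ..#.#: next=#  (t=0,i=10, bit5=1)
  nb ..#..: next=#  (t=0,i=3, bit4=1)
  nb ...##: next=.  (t=3,i=0, bit3=0)
  nb ...#.: next=#  (t=0,i=9, bit2=1)
  nb ....#: next=.  (t=2,i=3, bit1=0)
  nb .....: next=#  (t=3,i=12, bit0=1)
  bits 11011010000010110110100100110101 = 3658180917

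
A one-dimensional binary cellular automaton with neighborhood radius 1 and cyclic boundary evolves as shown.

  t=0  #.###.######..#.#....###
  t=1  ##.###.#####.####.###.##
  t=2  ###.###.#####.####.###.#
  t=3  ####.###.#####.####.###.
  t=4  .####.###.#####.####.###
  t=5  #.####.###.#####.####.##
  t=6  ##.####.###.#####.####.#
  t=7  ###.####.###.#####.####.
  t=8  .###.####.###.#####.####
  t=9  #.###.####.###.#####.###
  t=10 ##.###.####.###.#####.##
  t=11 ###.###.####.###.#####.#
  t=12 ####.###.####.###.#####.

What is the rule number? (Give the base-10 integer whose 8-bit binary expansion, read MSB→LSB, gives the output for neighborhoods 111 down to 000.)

231

  ### -> #   bit 7 = 1  t=0,i=3
  ##. -> #   bit 6 = 1  t=0,i=0
  #.# -> #   bit 5 = 1  t=0,i=1
  #.. -> .   bit 4 = 0  t=0,i=12
  .## -> .   bit 3 = 0  t=0,i=2
  .#. -> #   bit 2 = 1  t=0,i=14
  ..# -> #   bit 1 = 1  t=0,i=13
  ... -> #   bit 0 = 1  t=0,i=18
  bits 11100111 = 231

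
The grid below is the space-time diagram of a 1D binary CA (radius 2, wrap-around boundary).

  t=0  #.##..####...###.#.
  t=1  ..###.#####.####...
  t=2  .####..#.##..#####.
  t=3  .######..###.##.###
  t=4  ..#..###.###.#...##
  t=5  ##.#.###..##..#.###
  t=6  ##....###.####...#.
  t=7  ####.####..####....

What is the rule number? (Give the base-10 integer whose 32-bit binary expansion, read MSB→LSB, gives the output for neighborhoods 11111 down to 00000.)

  #####|.  b31=0 t=1,i=8
  ####.|#  b30=1 t=0,i=8
  ###.#|#  b29=1 t=0,i=15
  ###..|#  b28=1 t=0,i=9
  ##.##|.  b27=0 t=1,i=5
  ##.#.|.  b26=0 t=0,i=16
  ##..#|#  b25=1 t=0,i=4
  ##...|#  b24=1 t=0,i=10
  #.###|.  b23=0 t=1,i=6
  #.##.|#  b22=1 t=0,i=2
  #.#.#|.  b21=0 t=0,i=0
  #.#..|.  b20=0 t=4,i=13
  #..##|.  b19=0 t=0,i=5
  #..#.|#  b18=1 t=2,i=6
  #...#|.  b17=0 t=0,i=11
  #....|#  b16=1 t=1,i=17
  .####|#  b15=1 t=0,i=7
  .###.|#  b14=1 t=0,i=14
  .##.#|.  b13=0 t=3,i=14
  .##..|#  b12=1 t=0,i=3
  .#.##|.  b11=0 t=0,i=1
  .#.#.|.  b10=0 t=0,i=18
  .#..#|#  b9=1 t=4,i=3
  .#...|#  b8=1 t=4,i=14
  ..###|#  b7=1 t=0,i=6
  ..##.|#  b6=1 t=4,i=17
  ..#.#|.  b5=0 t=2,i=7
  ..#..|.  b4=0 t=4,i=2
  ...##|#  b3=1 t=0,i=12
  ...#.|.  b2=0 t=6,i=16
  ....#|.  b1=0 t=1,i=0
  .....|.  b0=0 t=1,i=18
  bits 01110011010001011101001111001000 = 1933956040

1933956040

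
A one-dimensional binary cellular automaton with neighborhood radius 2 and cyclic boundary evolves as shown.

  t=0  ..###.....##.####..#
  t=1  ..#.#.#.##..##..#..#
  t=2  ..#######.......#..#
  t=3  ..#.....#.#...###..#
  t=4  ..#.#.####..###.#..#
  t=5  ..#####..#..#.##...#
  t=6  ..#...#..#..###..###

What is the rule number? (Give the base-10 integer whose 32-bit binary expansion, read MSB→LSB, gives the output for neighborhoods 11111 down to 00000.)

1021512894

  [31] ##### => .  t=2,i=4
  [30] ####. => .  t=0,i=15
  [29] ###.# => #  t=4,i=14
  [28] ###.. => #  t=0,i=4
  [27] ##.## => #  t=0,i=12
  [26] ##.#. => #  t=4,i=15
  [25] ##..# => .  t=0,i=17
  [24] ##... => .  t=0,i=5
  [23] #.### => #  t=0,i=13
  [22] #.##. => #  t=1,i=8
  [21] #.#.# => #  t=1,i=4
  [20] #.#.. => .  t=3,i=10
  [19] #..## => .  t=0,i=1
  [18] #..#. => .  t=0,i=18
  [17] #...# => #  t=3,i=12
  [16] #.... => #  t=0,i=6
  [15] .#### => .  t=0,i=14
  [14] .###. => .  t=0,i=3
  [13] .##.# => .  t=0,i=11
  [12] .##.. => .  t=1,i=9
  [11] .#.## => #  t=1,i=7
  [10] .#.#. => #  t=1,i=3
  [9] .#..# => .  t=0,i=0
  [8] .#... => .  t=3,i=3
  [7] ..### => #  t=0,i=2
  [6] ..##. => .  t=0,i=10
  [5] ..#.# => #  t=1,i=2
  [4] ..#.. => #  t=0,i=19
  [3] ...## => #  t=0,i=9
  [2] ...#. => #  t=2,i=15
  [1] ....# => #  t=0,i=8
  [0] ..... => .  t=0,i=7
  bits 00111100111000110000110010111110 = 1021512894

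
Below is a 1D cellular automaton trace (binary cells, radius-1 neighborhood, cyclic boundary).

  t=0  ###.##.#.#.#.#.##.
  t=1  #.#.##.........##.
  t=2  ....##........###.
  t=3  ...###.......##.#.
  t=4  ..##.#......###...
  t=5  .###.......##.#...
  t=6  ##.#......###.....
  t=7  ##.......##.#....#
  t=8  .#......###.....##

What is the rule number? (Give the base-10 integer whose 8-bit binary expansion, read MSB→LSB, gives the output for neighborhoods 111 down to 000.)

74

  nb ###: next=.  (t=0,i=1, bit7=0)
  nb ##.: next=#  (t=0,i=2, bit6=1)
  nb #.#: next=.  (t=0,i=3, bit5=0)
  nb #..: next=.  (t=1,i=6, bit4=0)
  nb .##: next=#  (t=0,i=0, bit3=1)
  nb .#.: next=.  (t=0,i=7, bit2=0)
  nb ..#: next=#  (t=1,i=14, bit1=1)
  nb ...: next=.  (t=1,i=7, bit0=0)
  bits 01001010 = 74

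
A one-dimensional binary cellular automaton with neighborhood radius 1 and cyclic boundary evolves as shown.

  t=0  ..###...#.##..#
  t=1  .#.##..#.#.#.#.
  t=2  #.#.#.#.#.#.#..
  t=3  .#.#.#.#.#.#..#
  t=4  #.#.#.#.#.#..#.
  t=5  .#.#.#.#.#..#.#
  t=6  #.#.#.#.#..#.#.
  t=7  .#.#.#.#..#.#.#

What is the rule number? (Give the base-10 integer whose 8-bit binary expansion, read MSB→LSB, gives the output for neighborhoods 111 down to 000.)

226

  nb ###: next=#  (t=0,i=3, bit7=1)
  nb ##.: next=#  (t=0,i=4, bit6=1)
  nb #.#: next=#  (t=0,i=9, bit5=1)
  nb #..: next=.  (t=0,i=0, bit4=0)
  nb .##: next=.  (t=0,i=2, bit3=0)
  nb .#.: next=.  (t=0,i=8, bit2=0)
  nb ..#: next=#  (t=0,i=1, bit1=1)
  nb ...: next=.  (t=0,i=6, bit0=0)
  bits 11100010 = 226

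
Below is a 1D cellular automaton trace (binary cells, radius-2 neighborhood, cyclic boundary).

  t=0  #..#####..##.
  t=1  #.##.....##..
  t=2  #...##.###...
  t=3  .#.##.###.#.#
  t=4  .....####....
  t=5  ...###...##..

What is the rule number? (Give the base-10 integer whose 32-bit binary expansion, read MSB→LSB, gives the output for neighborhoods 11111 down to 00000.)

  nb #####: next=.  (t=0,i=5, bit31=0)
  nb ####.: next=.  (t=0,i=6, bit30=0)
  nb ###.#: next=#  (t=3,i=8, bit29=1)
  nb ###..: next=.  (t=0,i=7, bit28=0)
  nb ##.##: next=#  (t=2,i=6, bit27=1)
  nb ##.#.: next=.  (t=0,i=12, bit26=0)
  nb ##..#: next=.  (t=0,i=8, bit25=0)
  nb ##...: next=#  (t=1,i=4, bit24=1)
  nb #.###: next=#  (t=2,i=7, bit23=1)
  nb #.##.: next=.  (t=1,i=2, bit22=0)
  nb #.#.#: next=.  (t=3,i=1, bit21=0)
  nb #.#..: next=#  (t=0,i=0, bit20=1)
  nb #..##: next=#  (t=0,i=2, bit19=1)
  nb #..#.: next=.  (t=1,i=12, bit18=0)
  nb #...#: next=.  (t=2,i=2, bit17=0)
  nb #....: next=#  (t=1,i=5, bit16=1)
  nb .####: next=.  (t=0,i=4, bit15=0)
  nb .###.: next=#  (t=2,i=8, bit14=1)
  nb .##.#: next=.  (t=0,i=11, bit13=0)
  nb .##..: next=.  (t=1,i=3, bit12=0)
  nb .#.##: next=.  (t=1,i=1, bit11=0)
  nb .#.#.: next=.  (t=3,i=0, bit10=0)
  nb .#..#: next=.  (t=0,i=1, bit9=0)
  nb .#...: next=#  (t=2,i=1, bit8=1)
  nb ..###: next=#  (t=0,i=3, bit7=1)
  nb ..##.: next=#  (t=0,i=10, bit6=1)
  nb ..#.#: next=#  (t=1,i=0, bit5=1)
  nb ..#..: next=.  (t=2,i=0, bit4=0)
  nb ...##: next=#  (t=1,i=8, bit3=1)
  nb ...#.: next=#  (t=2,i=12, bit2=1)
  nb ....#: next=#  (t=1,i=7, bit1=1)
  nb .....: next=.  (t=1,i=6, bit0=0)
  bits 00101001100110010100000111101110 = 697909742

697909742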